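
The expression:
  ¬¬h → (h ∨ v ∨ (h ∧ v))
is always true.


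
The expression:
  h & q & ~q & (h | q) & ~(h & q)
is never true.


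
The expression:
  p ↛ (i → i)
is never true.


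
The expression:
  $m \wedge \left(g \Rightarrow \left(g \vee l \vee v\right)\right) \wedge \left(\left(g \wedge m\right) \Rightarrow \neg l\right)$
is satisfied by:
  {m: True, l: False, g: False}
  {g: True, m: True, l: False}
  {l: True, m: True, g: False}


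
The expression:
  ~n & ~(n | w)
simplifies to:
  ~n & ~w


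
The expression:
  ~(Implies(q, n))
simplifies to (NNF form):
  q & ~n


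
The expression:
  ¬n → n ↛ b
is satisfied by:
  {n: True}


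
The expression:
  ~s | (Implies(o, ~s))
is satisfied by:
  {s: False, o: False}
  {o: True, s: False}
  {s: True, o: False}


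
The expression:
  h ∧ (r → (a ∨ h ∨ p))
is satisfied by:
  {h: True}


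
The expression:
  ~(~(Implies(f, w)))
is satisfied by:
  {w: True, f: False}
  {f: False, w: False}
  {f: True, w: True}


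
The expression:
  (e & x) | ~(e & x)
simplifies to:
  True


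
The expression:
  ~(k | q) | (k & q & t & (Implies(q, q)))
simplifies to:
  (k | ~q) & (q | ~k) & (t | ~q)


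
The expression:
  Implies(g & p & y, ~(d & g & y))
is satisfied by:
  {p: False, d: False, y: False, g: False}
  {g: True, p: False, d: False, y: False}
  {y: True, p: False, d: False, g: False}
  {g: True, y: True, p: False, d: False}
  {d: True, g: False, p: False, y: False}
  {g: True, d: True, p: False, y: False}
  {y: True, d: True, g: False, p: False}
  {g: True, y: True, d: True, p: False}
  {p: True, y: False, d: False, g: False}
  {g: True, p: True, y: False, d: False}
  {y: True, p: True, g: False, d: False}
  {g: True, y: True, p: True, d: False}
  {d: True, p: True, y: False, g: False}
  {g: True, d: True, p: True, y: False}
  {y: True, d: True, p: True, g: False}


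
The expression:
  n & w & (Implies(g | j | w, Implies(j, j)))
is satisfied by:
  {w: True, n: True}


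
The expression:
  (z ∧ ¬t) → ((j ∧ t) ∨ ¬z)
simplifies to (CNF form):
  t ∨ ¬z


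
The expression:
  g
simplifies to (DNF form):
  g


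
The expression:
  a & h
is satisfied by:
  {a: True, h: True}


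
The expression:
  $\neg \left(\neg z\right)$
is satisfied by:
  {z: True}


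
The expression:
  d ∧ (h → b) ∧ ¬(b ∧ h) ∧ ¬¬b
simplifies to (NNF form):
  b ∧ d ∧ ¬h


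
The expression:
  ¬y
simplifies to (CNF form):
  ¬y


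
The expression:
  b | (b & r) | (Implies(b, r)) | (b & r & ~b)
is always true.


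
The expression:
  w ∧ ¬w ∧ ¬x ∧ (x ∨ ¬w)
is never true.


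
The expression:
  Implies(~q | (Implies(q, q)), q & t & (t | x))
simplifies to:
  q & t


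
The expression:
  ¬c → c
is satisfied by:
  {c: True}


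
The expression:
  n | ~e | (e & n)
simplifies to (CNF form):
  n | ~e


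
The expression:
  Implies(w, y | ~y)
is always true.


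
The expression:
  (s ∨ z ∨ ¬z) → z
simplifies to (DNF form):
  z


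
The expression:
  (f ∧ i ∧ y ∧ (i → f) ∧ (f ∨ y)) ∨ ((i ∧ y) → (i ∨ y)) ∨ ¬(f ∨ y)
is always true.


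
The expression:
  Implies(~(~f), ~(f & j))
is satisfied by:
  {j: False, f: False}
  {f: True, j: False}
  {j: True, f: False}


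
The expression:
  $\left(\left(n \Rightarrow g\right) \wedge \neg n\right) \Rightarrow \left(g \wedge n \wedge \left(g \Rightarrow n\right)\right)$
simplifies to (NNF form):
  $n$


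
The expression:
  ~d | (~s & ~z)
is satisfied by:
  {z: False, d: False, s: False}
  {s: True, z: False, d: False}
  {z: True, s: False, d: False}
  {s: True, z: True, d: False}
  {d: True, s: False, z: False}


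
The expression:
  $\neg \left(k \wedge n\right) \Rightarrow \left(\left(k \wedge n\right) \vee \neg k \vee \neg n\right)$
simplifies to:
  $\text{True}$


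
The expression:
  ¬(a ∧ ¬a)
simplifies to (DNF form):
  True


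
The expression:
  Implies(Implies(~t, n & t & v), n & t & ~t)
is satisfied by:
  {t: False}


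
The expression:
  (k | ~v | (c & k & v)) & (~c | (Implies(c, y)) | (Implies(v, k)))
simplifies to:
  k | ~v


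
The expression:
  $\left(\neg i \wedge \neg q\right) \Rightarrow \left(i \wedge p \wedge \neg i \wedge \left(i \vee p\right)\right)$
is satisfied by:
  {i: True, q: True}
  {i: True, q: False}
  {q: True, i: False}


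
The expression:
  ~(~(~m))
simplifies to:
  ~m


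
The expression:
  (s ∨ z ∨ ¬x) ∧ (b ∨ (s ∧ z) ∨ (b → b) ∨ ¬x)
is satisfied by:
  {z: True, s: True, x: False}
  {z: True, s: False, x: False}
  {s: True, z: False, x: False}
  {z: False, s: False, x: False}
  {x: True, z: True, s: True}
  {x: True, z: True, s: False}
  {x: True, s: True, z: False}


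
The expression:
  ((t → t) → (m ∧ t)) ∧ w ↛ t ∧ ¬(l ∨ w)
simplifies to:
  False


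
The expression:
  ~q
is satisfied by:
  {q: False}


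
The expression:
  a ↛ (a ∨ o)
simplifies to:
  False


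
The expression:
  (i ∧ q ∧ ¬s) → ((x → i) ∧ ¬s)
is always true.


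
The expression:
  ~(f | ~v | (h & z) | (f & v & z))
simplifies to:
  v & ~f & (~h | ~z)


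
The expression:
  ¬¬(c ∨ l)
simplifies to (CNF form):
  c ∨ l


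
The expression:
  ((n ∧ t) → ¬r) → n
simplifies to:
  n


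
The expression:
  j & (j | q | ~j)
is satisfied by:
  {j: True}


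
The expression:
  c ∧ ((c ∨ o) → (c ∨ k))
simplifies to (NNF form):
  c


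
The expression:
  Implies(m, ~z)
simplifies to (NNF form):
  ~m | ~z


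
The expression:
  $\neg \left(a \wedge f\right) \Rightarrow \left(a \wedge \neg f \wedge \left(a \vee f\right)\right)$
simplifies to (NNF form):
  $a$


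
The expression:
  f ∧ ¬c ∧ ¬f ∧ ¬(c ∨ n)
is never true.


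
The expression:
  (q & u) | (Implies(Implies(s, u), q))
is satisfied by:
  {q: True, s: True, u: False}
  {q: True, s: False, u: False}
  {q: True, u: True, s: True}
  {q: True, u: True, s: False}
  {s: True, u: False, q: False}


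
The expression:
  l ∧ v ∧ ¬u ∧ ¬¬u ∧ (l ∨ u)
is never true.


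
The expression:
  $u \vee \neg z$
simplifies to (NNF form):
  $u \vee \neg z$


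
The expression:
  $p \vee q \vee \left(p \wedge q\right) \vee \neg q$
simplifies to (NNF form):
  $\text{True}$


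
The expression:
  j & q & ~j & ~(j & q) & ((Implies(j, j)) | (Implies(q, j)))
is never true.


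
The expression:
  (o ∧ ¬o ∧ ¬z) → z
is always true.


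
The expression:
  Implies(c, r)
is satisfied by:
  {r: True, c: False}
  {c: False, r: False}
  {c: True, r: True}


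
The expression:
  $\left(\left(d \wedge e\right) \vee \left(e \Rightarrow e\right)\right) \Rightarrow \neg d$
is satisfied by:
  {d: False}


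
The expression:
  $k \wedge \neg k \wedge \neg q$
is never true.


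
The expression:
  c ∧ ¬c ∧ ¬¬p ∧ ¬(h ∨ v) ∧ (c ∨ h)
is never true.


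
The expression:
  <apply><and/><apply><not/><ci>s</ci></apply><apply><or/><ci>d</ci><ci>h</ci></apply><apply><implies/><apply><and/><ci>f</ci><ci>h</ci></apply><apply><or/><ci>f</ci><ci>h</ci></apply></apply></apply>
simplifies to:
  <apply><and/><apply><not/><ci>s</ci></apply><apply><or/><ci>d</ci><ci>h</ci></apply></apply>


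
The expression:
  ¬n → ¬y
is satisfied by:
  {n: True, y: False}
  {y: False, n: False}
  {y: True, n: True}


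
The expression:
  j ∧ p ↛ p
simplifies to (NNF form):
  False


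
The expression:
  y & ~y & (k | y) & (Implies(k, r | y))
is never true.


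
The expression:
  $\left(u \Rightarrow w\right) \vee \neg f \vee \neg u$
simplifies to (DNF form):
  $w \vee \neg f \vee \neg u$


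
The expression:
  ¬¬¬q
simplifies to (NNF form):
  ¬q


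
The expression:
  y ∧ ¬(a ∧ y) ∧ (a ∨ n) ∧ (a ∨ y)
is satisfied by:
  {y: True, n: True, a: False}


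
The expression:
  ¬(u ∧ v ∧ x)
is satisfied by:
  {u: False, v: False, x: False}
  {x: True, u: False, v: False}
  {v: True, u: False, x: False}
  {x: True, v: True, u: False}
  {u: True, x: False, v: False}
  {x: True, u: True, v: False}
  {v: True, u: True, x: False}


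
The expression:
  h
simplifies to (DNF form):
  h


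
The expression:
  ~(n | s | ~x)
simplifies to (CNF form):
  x & ~n & ~s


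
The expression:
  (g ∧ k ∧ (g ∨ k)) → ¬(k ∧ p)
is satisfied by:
  {p: False, k: False, g: False}
  {g: True, p: False, k: False}
  {k: True, p: False, g: False}
  {g: True, k: True, p: False}
  {p: True, g: False, k: False}
  {g: True, p: True, k: False}
  {k: True, p: True, g: False}


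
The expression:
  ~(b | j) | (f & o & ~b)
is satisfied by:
  {o: True, f: True, b: False, j: False}
  {o: True, f: False, b: False, j: False}
  {f: True, j: False, o: False, b: False}
  {j: False, f: False, o: False, b: False}
  {j: True, o: True, f: True, b: False}


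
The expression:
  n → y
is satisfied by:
  {y: True, n: False}
  {n: False, y: False}
  {n: True, y: True}


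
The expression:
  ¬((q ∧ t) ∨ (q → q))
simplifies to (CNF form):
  False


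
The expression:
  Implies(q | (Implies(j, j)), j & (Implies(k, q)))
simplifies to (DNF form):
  (j & q) | (j & ~k)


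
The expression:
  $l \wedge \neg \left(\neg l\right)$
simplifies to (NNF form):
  $l$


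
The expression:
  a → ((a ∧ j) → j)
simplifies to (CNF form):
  True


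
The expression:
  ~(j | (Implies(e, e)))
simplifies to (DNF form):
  False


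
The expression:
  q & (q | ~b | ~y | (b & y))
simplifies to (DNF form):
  q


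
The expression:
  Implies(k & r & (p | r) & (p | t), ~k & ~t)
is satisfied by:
  {p: False, k: False, r: False, t: False}
  {t: True, p: False, k: False, r: False}
  {p: True, t: False, k: False, r: False}
  {t: True, p: True, k: False, r: False}
  {r: True, t: False, p: False, k: False}
  {r: True, t: True, p: False, k: False}
  {r: True, p: True, t: False, k: False}
  {r: True, t: True, p: True, k: False}
  {k: True, r: False, p: False, t: False}
  {k: True, t: True, r: False, p: False}
  {k: True, p: True, r: False, t: False}
  {t: True, k: True, p: True, r: False}
  {k: True, r: True, t: False, p: False}


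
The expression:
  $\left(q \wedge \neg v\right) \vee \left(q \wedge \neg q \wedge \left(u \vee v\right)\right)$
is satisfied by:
  {q: True, v: False}


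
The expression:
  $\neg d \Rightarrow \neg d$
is always true.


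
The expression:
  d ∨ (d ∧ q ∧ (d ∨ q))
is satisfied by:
  {d: True}


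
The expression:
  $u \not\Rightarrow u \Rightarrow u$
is always true.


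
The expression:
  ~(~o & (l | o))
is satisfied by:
  {o: True, l: False}
  {l: False, o: False}
  {l: True, o: True}


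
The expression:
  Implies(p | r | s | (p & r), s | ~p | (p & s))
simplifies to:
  s | ~p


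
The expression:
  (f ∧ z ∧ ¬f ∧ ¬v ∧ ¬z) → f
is always true.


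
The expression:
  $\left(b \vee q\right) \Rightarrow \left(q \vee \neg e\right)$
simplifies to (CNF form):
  $q \vee \neg b \vee \neg e$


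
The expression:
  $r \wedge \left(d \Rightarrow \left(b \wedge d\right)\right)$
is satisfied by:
  {r: True, b: True, d: False}
  {r: True, d: False, b: False}
  {r: True, b: True, d: True}


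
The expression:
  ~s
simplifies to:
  ~s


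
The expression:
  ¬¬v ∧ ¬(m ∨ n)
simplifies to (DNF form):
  v ∧ ¬m ∧ ¬n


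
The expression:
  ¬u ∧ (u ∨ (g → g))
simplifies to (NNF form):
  ¬u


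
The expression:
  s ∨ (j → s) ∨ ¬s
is always true.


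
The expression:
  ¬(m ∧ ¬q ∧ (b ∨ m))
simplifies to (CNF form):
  q ∨ ¬m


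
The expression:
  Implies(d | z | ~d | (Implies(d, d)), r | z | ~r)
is always true.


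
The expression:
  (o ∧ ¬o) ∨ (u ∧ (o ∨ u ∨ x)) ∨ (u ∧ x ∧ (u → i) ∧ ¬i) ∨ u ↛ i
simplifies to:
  u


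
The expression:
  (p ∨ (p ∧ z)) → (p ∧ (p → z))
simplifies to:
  z ∨ ¬p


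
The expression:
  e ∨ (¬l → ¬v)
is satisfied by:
  {l: True, e: True, v: False}
  {l: True, e: False, v: False}
  {e: True, l: False, v: False}
  {l: False, e: False, v: False}
  {l: True, v: True, e: True}
  {l: True, v: True, e: False}
  {v: True, e: True, l: False}


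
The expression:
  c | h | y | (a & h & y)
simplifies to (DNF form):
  c | h | y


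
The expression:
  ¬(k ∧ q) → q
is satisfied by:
  {q: True}


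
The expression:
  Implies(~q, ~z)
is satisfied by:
  {q: True, z: False}
  {z: False, q: False}
  {z: True, q: True}


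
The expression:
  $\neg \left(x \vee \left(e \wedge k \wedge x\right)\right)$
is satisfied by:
  {x: False}


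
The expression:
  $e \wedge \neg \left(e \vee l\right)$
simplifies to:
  $\text{False}$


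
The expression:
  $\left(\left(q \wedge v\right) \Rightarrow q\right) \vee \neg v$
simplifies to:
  $\text{True}$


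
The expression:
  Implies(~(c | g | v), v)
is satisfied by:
  {c: True, v: True, g: True}
  {c: True, v: True, g: False}
  {c: True, g: True, v: False}
  {c: True, g: False, v: False}
  {v: True, g: True, c: False}
  {v: True, g: False, c: False}
  {g: True, v: False, c: False}


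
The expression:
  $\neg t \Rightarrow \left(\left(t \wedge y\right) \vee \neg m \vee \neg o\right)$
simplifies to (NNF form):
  $t \vee \neg m \vee \neg o$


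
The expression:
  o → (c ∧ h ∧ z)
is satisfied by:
  {h: True, z: True, c: True, o: False}
  {h: True, z: True, c: False, o: False}
  {h: True, c: True, z: False, o: False}
  {h: True, c: False, z: False, o: False}
  {z: True, c: True, h: False, o: False}
  {z: True, c: False, h: False, o: False}
  {c: True, h: False, z: False, o: False}
  {c: False, h: False, z: False, o: False}
  {o: True, h: True, z: True, c: True}


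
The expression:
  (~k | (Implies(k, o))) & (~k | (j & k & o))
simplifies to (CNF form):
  (j | ~k) & (o | ~k)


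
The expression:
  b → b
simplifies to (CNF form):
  True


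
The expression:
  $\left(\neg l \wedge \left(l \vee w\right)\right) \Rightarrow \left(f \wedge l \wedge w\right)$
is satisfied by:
  {l: True, w: False}
  {w: False, l: False}
  {w: True, l: True}


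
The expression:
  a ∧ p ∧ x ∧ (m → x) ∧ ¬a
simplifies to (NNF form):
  False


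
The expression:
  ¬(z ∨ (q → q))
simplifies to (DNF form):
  False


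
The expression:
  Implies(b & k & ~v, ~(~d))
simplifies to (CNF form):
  d | v | ~b | ~k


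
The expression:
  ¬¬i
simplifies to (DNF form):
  i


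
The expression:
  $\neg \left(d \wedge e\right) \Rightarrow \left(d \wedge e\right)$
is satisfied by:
  {e: True, d: True}


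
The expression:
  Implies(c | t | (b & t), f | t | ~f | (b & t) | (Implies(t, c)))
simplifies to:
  True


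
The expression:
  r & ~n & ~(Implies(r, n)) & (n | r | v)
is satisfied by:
  {r: True, n: False}


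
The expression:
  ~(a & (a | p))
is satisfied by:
  {a: False}


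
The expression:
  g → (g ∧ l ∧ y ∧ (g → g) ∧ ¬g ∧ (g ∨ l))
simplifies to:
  ¬g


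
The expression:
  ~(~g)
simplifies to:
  g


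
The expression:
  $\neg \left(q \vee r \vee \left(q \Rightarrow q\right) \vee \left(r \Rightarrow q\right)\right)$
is never true.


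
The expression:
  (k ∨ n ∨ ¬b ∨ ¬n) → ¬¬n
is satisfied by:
  {n: True}


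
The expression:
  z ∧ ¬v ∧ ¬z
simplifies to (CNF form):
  False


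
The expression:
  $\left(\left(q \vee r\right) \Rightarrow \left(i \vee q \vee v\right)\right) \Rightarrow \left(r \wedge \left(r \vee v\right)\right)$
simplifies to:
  $r$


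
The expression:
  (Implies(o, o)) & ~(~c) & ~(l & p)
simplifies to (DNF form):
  (c & ~l) | (c & ~p)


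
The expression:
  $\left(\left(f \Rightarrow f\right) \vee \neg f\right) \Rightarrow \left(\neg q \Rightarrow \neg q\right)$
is always true.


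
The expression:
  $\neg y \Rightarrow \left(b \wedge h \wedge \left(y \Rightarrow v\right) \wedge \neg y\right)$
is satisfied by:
  {y: True, b: True, h: True}
  {y: True, b: True, h: False}
  {y: True, h: True, b: False}
  {y: True, h: False, b: False}
  {b: True, h: True, y: False}


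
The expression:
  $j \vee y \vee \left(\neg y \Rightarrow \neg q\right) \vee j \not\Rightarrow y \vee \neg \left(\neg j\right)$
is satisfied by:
  {y: True, j: True, q: False}
  {y: True, j: False, q: False}
  {j: True, y: False, q: False}
  {y: False, j: False, q: False}
  {y: True, q: True, j: True}
  {y: True, q: True, j: False}
  {q: True, j: True, y: False}


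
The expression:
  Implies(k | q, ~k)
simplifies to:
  ~k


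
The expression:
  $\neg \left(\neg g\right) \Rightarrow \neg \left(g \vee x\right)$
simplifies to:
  $\neg g$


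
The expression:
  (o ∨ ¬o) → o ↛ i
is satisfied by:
  {o: True, i: False}


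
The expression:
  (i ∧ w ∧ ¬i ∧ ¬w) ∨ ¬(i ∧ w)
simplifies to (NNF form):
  ¬i ∨ ¬w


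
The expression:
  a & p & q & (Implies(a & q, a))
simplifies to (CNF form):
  a & p & q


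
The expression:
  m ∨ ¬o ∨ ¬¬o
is always true.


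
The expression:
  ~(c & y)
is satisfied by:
  {c: False, y: False}
  {y: True, c: False}
  {c: True, y: False}


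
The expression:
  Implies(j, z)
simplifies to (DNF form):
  z | ~j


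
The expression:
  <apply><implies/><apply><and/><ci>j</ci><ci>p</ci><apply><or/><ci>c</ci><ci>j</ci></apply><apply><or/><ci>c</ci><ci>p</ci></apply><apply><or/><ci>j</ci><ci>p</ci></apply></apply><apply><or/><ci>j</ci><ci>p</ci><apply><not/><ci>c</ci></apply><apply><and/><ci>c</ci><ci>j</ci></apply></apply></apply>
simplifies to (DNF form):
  <true/>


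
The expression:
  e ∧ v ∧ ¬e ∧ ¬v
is never true.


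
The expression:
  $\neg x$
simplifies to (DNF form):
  $\neg x$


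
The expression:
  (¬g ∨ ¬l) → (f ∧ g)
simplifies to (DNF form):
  (f ∧ g) ∨ (g ∧ l)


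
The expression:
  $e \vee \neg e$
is always true.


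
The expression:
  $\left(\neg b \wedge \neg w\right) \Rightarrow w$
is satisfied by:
  {b: True, w: True}
  {b: True, w: False}
  {w: True, b: False}


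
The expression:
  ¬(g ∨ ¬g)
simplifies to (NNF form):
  False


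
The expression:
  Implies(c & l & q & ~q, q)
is always true.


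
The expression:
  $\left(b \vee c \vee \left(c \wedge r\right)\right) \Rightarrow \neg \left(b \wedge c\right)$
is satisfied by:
  {c: False, b: False}
  {b: True, c: False}
  {c: True, b: False}


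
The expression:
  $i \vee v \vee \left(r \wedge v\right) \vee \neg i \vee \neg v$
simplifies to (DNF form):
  $\text{True}$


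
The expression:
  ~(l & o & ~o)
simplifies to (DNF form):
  True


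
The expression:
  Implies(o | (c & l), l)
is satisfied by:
  {l: True, o: False}
  {o: False, l: False}
  {o: True, l: True}


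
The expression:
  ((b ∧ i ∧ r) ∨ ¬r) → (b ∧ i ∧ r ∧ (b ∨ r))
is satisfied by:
  {r: True}


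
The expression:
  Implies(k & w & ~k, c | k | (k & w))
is always true.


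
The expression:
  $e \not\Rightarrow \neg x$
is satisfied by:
  {e: True, x: True}


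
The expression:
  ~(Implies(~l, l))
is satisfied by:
  {l: False}


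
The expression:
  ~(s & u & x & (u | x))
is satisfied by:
  {s: False, u: False, x: False}
  {x: True, s: False, u: False}
  {u: True, s: False, x: False}
  {x: True, u: True, s: False}
  {s: True, x: False, u: False}
  {x: True, s: True, u: False}
  {u: True, s: True, x: False}


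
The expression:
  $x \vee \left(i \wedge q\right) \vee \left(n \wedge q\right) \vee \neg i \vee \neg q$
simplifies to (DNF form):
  $\text{True}$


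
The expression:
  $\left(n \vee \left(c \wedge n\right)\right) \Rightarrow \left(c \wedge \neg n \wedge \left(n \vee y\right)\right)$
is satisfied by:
  {n: False}


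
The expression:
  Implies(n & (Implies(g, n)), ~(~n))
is always true.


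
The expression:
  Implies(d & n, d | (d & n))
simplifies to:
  True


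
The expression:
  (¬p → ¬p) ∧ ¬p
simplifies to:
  ¬p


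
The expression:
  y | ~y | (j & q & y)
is always true.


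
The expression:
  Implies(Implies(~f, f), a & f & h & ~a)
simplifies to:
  ~f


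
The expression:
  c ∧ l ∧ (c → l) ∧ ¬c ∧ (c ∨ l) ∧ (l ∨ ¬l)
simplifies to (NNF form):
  False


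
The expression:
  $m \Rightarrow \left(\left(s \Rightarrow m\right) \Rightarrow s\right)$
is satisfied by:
  {s: True, m: False}
  {m: False, s: False}
  {m: True, s: True}


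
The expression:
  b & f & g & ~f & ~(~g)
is never true.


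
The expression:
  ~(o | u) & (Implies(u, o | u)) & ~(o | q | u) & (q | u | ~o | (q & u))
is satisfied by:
  {u: False, q: False, o: False}


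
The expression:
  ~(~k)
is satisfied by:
  {k: True}


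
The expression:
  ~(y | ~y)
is never true.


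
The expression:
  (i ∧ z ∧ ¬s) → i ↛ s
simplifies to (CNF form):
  True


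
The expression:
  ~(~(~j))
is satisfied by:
  {j: False}


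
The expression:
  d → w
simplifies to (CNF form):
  w ∨ ¬d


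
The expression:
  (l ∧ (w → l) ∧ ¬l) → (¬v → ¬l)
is always true.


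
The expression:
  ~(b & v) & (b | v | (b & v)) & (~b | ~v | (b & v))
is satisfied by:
  {b: True, v: False}
  {v: True, b: False}


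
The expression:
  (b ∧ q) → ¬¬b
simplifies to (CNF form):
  True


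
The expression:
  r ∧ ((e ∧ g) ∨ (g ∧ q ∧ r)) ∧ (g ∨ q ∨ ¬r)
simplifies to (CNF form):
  g ∧ r ∧ (e ∨ q)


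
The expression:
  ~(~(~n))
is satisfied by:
  {n: False}


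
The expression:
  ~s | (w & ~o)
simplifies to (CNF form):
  (w | ~s) & (~o | ~s)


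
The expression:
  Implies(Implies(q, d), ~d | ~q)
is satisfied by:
  {q: False, d: False}
  {d: True, q: False}
  {q: True, d: False}


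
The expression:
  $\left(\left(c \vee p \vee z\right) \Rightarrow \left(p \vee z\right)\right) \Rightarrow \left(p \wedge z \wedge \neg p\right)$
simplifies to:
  $c \wedge \neg p \wedge \neg z$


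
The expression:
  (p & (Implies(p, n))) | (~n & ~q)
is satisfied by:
  {p: True, q: False, n: False}
  {p: False, q: False, n: False}
  {n: True, p: True, q: False}
  {n: True, q: True, p: True}


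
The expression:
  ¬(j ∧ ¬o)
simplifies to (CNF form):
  o ∨ ¬j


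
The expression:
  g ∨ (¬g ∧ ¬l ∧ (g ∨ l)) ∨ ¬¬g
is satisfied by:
  {g: True}


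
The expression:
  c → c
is always true.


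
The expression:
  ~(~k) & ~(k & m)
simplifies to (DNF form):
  k & ~m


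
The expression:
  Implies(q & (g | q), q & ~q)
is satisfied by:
  {q: False}


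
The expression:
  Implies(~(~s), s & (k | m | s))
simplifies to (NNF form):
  True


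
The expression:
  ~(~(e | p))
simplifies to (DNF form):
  e | p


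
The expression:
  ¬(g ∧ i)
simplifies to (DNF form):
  ¬g ∨ ¬i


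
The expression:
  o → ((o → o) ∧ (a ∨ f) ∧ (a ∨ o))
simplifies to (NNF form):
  a ∨ f ∨ ¬o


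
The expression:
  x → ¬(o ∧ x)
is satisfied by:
  {o: False, x: False}
  {x: True, o: False}
  {o: True, x: False}


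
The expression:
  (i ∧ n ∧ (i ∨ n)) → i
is always true.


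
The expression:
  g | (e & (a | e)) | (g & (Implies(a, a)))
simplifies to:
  e | g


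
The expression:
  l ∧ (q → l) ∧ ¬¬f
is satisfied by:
  {f: True, l: True}


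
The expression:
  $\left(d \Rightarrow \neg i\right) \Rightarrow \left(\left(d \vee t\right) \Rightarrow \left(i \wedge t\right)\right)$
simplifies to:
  $i \vee \left(\neg d \wedge \neg t\right)$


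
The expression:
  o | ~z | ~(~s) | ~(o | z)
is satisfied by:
  {o: True, s: True, z: False}
  {o: True, s: False, z: False}
  {s: True, o: False, z: False}
  {o: False, s: False, z: False}
  {o: True, z: True, s: True}
  {o: True, z: True, s: False}
  {z: True, s: True, o: False}


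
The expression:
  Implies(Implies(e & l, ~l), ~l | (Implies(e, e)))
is always true.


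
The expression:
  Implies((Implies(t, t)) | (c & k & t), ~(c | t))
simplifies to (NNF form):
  ~c & ~t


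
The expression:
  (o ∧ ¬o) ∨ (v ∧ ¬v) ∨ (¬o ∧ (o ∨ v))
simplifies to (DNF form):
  v ∧ ¬o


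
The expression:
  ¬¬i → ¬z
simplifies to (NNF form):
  ¬i ∨ ¬z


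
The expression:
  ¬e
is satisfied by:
  {e: False}


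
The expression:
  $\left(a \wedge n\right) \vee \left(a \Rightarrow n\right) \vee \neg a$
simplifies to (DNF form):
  $n \vee \neg a$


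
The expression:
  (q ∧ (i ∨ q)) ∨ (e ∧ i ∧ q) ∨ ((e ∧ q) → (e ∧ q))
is always true.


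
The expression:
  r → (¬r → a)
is always true.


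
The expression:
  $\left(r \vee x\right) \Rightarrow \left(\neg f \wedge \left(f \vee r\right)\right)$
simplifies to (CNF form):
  $\left(r \vee \neg r\right) \wedge \left(r \vee \neg x\right) \wedge \left(\neg f \vee \neg r\right) \wedge \left(\neg f \vee \neg x\right)$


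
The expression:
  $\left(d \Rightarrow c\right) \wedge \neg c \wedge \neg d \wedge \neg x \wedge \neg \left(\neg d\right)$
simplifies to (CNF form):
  $\text{False}$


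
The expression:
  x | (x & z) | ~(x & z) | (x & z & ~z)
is always true.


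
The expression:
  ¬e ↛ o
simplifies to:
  o ∨ ¬e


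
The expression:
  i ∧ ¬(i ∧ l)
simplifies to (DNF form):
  i ∧ ¬l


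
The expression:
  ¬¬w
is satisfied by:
  {w: True}


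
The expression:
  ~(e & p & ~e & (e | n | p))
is always true.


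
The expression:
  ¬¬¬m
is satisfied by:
  {m: False}


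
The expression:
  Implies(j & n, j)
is always true.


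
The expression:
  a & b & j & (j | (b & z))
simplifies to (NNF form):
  a & b & j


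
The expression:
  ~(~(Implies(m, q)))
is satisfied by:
  {q: True, m: False}
  {m: False, q: False}
  {m: True, q: True}


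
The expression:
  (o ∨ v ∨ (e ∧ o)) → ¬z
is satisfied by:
  {v: False, z: False, o: False}
  {o: True, v: False, z: False}
  {v: True, o: False, z: False}
  {o: True, v: True, z: False}
  {z: True, o: False, v: False}


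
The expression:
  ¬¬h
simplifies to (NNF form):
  h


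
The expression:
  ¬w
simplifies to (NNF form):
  ¬w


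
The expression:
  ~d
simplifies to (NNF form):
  ~d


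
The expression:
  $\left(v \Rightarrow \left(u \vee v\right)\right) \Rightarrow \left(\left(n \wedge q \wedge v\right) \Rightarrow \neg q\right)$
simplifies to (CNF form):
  $\neg n \vee \neg q \vee \neg v$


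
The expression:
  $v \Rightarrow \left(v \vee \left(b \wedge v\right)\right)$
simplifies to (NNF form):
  $\text{True}$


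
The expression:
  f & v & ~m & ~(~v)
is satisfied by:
  {f: True, v: True, m: False}


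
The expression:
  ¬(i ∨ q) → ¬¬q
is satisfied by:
  {i: True, q: True}
  {i: True, q: False}
  {q: True, i: False}


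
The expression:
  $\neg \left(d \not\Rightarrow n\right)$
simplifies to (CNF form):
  $n \vee \neg d$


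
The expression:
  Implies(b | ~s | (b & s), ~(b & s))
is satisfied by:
  {s: False, b: False}
  {b: True, s: False}
  {s: True, b: False}


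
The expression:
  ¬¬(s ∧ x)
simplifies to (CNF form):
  s ∧ x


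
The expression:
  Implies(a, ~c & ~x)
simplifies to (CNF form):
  (~a | ~c) & (~a | ~x)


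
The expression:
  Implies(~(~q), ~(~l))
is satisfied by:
  {l: True, q: False}
  {q: False, l: False}
  {q: True, l: True}


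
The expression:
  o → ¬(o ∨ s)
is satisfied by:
  {o: False}


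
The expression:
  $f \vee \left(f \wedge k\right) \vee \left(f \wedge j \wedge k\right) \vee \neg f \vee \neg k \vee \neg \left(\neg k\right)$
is always true.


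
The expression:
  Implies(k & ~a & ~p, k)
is always true.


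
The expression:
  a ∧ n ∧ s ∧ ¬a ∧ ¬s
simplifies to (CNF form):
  False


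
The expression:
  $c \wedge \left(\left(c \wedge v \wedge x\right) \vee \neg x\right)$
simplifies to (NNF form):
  $c \wedge \left(v \vee \neg x\right)$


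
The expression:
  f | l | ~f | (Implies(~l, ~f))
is always true.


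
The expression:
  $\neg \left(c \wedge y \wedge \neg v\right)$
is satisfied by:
  {v: True, c: False, y: False}
  {c: False, y: False, v: False}
  {y: True, v: True, c: False}
  {y: True, c: False, v: False}
  {v: True, c: True, y: False}
  {c: True, v: False, y: False}
  {y: True, c: True, v: True}


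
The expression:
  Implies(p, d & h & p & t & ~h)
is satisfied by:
  {p: False}


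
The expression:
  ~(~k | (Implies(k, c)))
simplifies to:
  k & ~c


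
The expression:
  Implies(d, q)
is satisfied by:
  {q: True, d: False}
  {d: False, q: False}
  {d: True, q: True}


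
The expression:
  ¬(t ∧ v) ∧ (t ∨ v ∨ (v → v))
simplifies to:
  ¬t ∨ ¬v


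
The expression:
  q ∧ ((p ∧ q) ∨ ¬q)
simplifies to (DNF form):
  p ∧ q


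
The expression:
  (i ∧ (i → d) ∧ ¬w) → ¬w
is always true.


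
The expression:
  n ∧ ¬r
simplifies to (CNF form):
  n ∧ ¬r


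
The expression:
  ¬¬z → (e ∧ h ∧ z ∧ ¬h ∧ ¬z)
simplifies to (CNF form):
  ¬z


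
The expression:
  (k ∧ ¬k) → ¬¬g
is always true.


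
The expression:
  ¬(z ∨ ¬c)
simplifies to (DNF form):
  c ∧ ¬z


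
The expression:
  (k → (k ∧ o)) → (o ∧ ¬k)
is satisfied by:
  {k: True, o: False}
  {o: True, k: False}


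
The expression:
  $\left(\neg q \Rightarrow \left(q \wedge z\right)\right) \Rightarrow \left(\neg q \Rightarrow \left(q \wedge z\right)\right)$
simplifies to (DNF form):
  $\text{True}$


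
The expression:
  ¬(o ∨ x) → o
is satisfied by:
  {x: True, o: True}
  {x: True, o: False}
  {o: True, x: False}


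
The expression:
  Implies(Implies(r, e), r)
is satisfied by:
  {r: True}


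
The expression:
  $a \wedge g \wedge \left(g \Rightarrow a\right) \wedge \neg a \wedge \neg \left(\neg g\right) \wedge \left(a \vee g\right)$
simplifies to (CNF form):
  $\text{False}$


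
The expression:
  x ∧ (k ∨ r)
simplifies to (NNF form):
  x ∧ (k ∨ r)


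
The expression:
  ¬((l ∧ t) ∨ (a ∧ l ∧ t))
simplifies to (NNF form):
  ¬l ∨ ¬t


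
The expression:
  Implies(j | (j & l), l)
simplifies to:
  l | ~j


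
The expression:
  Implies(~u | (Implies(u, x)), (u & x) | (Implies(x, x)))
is always true.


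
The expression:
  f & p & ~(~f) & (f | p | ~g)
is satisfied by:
  {p: True, f: True}


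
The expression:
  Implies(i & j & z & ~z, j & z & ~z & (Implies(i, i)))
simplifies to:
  True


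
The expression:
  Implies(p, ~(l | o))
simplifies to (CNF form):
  (~l | ~p) & (~o | ~p)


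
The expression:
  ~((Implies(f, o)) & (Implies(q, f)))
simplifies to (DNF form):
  (f & ~o) | (q & ~f)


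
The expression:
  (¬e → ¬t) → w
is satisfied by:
  {t: True, w: True, e: False}
  {w: True, e: False, t: False}
  {t: True, w: True, e: True}
  {w: True, e: True, t: False}
  {t: True, e: False, w: False}


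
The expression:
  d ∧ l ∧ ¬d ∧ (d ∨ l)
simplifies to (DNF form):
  False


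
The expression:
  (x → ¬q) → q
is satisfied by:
  {q: True}


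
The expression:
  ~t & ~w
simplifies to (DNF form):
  ~t & ~w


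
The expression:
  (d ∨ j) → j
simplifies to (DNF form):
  j ∨ ¬d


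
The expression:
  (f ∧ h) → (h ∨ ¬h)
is always true.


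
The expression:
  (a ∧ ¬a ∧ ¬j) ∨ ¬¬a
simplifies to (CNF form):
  a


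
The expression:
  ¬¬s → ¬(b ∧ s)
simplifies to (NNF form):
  ¬b ∨ ¬s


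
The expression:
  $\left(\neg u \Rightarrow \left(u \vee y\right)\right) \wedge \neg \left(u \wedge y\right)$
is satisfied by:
  {u: True, y: False}
  {y: True, u: False}


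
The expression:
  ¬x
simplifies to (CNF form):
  ¬x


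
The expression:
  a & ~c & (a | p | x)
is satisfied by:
  {a: True, c: False}


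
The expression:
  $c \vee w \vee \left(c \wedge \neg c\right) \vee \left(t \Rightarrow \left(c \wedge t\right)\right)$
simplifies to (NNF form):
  $c \vee w \vee \neg t$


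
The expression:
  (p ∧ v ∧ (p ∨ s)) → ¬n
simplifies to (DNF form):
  ¬n ∨ ¬p ∨ ¬v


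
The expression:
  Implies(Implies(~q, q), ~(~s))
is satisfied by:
  {s: True, q: False}
  {q: False, s: False}
  {q: True, s: True}


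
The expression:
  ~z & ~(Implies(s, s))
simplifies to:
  False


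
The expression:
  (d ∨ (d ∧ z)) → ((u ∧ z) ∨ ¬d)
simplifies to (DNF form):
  (u ∧ z) ∨ ¬d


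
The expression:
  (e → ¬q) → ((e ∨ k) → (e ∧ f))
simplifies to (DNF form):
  (e ∧ f) ∨ (e ∧ q) ∨ (¬e ∧ ¬k)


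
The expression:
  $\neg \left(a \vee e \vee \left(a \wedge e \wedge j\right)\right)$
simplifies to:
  $\neg a \wedge \neg e$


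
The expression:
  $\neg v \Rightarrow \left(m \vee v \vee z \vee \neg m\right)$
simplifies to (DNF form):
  $\text{True}$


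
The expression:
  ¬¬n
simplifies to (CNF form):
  n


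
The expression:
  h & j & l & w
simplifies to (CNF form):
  h & j & l & w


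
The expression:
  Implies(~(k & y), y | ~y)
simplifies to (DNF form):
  True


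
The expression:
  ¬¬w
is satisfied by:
  {w: True}


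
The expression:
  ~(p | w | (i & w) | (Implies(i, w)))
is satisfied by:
  {i: True, w: False, p: False}


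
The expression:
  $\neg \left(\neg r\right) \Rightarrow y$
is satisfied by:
  {y: True, r: False}
  {r: False, y: False}
  {r: True, y: True}


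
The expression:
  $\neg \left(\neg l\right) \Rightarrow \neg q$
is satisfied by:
  {l: False, q: False}
  {q: True, l: False}
  {l: True, q: False}


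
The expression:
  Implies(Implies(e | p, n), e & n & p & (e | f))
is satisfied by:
  {e: True, p: True, n: False}
  {e: True, n: False, p: False}
  {p: True, n: False, e: False}
  {e: True, p: True, n: True}


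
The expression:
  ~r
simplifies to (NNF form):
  ~r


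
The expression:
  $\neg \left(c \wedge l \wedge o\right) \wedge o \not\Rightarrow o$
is never true.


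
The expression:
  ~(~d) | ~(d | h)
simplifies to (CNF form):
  d | ~h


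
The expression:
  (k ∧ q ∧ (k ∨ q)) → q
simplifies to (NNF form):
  True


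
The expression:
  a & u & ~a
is never true.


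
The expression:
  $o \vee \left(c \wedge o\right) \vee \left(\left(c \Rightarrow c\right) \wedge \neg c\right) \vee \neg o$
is always true.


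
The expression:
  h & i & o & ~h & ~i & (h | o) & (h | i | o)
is never true.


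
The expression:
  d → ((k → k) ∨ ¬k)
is always true.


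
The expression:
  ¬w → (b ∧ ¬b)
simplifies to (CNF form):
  w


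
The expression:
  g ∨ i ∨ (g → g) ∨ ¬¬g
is always true.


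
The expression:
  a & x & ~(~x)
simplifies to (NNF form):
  a & x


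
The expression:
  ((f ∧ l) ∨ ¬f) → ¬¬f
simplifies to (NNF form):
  f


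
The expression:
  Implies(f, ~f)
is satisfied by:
  {f: False}


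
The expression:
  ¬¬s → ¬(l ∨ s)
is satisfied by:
  {s: False}


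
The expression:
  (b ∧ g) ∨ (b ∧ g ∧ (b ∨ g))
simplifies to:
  b ∧ g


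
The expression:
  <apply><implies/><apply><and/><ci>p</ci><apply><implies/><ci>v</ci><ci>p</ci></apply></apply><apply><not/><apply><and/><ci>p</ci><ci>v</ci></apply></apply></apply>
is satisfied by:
  {p: False, v: False}
  {v: True, p: False}
  {p: True, v: False}


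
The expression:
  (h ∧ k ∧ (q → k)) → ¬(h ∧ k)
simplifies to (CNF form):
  ¬h ∨ ¬k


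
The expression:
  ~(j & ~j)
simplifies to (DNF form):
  True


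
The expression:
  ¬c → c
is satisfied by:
  {c: True}


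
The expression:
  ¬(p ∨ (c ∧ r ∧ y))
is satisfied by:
  {p: False, c: False, y: False, r: False}
  {r: True, p: False, c: False, y: False}
  {y: True, p: False, c: False, r: False}
  {r: True, y: True, p: False, c: False}
  {c: True, r: False, p: False, y: False}
  {r: True, c: True, p: False, y: False}
  {y: True, c: True, r: False, p: False}


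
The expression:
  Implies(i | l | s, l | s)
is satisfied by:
  {l: True, s: True, i: False}
  {l: True, s: False, i: False}
  {s: True, l: False, i: False}
  {l: False, s: False, i: False}
  {i: True, l: True, s: True}
  {i: True, l: True, s: False}
  {i: True, s: True, l: False}


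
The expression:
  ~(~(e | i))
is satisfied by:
  {i: True, e: True}
  {i: True, e: False}
  {e: True, i: False}


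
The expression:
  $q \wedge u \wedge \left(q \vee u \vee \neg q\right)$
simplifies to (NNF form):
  $q \wedge u$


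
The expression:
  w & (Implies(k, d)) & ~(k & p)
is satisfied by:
  {d: True, w: True, k: False, p: False}
  {w: True, p: False, d: False, k: False}
  {p: True, d: True, w: True, k: False}
  {p: True, w: True, d: False, k: False}
  {k: True, d: True, w: True, p: False}


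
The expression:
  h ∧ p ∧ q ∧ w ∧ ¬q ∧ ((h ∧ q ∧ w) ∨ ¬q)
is never true.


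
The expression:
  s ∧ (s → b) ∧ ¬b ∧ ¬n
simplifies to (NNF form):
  False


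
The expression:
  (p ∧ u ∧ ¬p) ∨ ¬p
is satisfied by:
  {p: False}


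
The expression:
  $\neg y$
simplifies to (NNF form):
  $\neg y$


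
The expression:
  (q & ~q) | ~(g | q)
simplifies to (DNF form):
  ~g & ~q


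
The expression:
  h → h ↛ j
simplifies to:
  ¬h ∨ ¬j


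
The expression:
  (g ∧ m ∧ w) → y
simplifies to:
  y ∨ ¬g ∨ ¬m ∨ ¬w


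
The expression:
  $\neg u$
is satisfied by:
  {u: False}


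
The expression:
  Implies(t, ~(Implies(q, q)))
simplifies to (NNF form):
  ~t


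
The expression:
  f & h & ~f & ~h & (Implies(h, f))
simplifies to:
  False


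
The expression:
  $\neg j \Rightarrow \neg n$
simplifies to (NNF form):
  $j \vee \neg n$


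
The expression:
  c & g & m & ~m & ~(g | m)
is never true.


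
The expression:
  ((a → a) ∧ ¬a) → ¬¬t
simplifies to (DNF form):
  a ∨ t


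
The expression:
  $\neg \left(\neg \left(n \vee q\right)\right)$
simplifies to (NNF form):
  $n \vee q$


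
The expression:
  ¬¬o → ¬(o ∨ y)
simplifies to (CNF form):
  ¬o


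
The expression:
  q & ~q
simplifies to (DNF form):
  False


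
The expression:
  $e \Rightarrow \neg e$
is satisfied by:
  {e: False}


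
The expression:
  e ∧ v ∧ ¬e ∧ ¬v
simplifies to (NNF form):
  False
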